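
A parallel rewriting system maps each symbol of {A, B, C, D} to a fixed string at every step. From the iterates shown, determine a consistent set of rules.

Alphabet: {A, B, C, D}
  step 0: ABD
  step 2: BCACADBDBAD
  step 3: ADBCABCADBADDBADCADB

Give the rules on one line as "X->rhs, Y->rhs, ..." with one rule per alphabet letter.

  step 2 ⇒ step 3: BCACADBDBAD ⇒ AD·B·CA·B·CA·DB·AD·DB·AD·CA·DB
    A ↦ CA
    B ↦ AD
    C ↦ B
    D ↦ DB

A->CA, B->AD, C->B, D->DB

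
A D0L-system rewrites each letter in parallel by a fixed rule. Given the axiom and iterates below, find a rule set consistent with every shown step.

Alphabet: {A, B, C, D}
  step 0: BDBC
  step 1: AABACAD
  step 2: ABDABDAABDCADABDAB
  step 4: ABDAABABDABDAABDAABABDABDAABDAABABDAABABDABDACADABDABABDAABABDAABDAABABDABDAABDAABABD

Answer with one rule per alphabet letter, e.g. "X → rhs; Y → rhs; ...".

  step 1 ⇒ step 2: AABACAD ⇒ ABD·ABD·A·ABD·CAD·ABD·AB
    A ↦ ABD
    B ↦ A
    C ↦ CAD
    D ↦ AB

A->ABD, B->A, C->CAD, D->AB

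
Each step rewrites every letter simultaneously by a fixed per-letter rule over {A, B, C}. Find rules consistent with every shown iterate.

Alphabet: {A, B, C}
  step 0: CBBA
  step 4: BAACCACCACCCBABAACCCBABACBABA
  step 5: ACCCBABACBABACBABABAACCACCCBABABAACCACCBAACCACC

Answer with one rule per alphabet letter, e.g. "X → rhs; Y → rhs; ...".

A->C, B->AC, C->BA

  step 4 ⇒ step 5: BAACCACCACCCBABAACCCBABACBABA ⇒ AC·C·C·BA·BA·C·BA·BA·C·BA·BA·BA·AC·C·AC·C·C·BA·BA·BA·AC·C·AC·C·BA·AC·C·AC·C
    A ↦ C
    B ↦ AC
    C ↦ BA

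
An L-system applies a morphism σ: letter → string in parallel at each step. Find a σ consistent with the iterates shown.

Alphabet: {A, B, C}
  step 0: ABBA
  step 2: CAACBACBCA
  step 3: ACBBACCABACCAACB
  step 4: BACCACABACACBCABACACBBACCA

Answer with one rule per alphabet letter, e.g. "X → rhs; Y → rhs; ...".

A->B, B->CA, C->AC

  step 3 ⇒ step 4: ACBBACCABACCAACB ⇒ B·AC·CA·CA·B·AC·AC·B·CA·B·AC·AC·B·B·AC·CA
    A ↦ B
    B ↦ CA
    C ↦ AC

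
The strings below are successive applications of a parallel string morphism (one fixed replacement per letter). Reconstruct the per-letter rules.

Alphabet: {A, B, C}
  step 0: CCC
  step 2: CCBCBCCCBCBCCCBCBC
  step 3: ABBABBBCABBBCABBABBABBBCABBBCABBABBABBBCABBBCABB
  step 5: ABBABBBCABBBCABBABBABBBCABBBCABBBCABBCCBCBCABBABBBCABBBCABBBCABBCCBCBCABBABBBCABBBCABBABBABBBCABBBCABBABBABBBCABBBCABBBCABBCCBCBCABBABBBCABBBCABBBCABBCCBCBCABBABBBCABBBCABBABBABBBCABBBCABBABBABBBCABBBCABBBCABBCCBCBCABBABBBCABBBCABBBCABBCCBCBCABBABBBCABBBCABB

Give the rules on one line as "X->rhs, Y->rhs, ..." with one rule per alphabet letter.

A->CC, B->BC, C->ABB

  step 2 ⇒ step 3: CCBCBCCCBCBCCCBCBC ⇒ ABB·ABB·BC·ABB·BC·ABB·ABB·ABB·BC·ABB·BC·ABB·ABB·ABB·BC·ABB·BC·ABB
    B ↦ BC
    C ↦ ABB
    A ↦ CC  (constrained at step 3)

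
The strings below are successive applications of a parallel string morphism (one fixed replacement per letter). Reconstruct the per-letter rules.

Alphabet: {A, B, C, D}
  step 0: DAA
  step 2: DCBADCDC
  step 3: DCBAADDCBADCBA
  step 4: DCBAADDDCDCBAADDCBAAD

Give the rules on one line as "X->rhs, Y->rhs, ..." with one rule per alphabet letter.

A->D, B->A, C->BA, D->DC

  step 3 ⇒ step 4: DCBAADDCBADCBA ⇒ DC·BA·A·D·D·DC·DC·BA·A·D·DC·BA·A·D
    A ↦ D
    B ↦ A
    C ↦ BA
    D ↦ DC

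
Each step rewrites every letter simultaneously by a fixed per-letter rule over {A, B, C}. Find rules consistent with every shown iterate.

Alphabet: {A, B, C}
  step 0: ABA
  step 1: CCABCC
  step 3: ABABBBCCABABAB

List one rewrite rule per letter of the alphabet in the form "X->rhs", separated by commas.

  step 0 ⇒ step 1: ABA ⇒ CC·AB·CC
    A ↦ CC
    B ↦ AB
    C ↦ B  (constrained at step 1)

A->CC, B->AB, C->B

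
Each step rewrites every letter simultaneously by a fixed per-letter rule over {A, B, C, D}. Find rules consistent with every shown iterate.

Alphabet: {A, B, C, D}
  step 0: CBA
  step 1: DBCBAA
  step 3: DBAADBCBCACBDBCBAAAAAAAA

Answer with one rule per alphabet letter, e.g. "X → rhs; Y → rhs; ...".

A->AA, B->CB, C->DB, D->CA

  step 0 ⇒ step 1: CBA ⇒ DB·CB·AA
    A ↦ AA
    B ↦ CB
    C ↦ DB
    D ↦ CA  (constrained at step 1)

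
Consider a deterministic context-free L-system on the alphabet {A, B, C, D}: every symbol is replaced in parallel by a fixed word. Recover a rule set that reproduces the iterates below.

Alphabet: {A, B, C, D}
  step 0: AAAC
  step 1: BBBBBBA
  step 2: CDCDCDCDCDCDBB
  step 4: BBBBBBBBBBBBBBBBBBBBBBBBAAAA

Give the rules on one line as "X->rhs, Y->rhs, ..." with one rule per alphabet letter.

  step 1 ⇒ step 2: BBBBBBA ⇒ CD·CD·CD·CD·CD·CD·BB
    A ↦ BB
    B ↦ CD
  step 0 ⇒ step 1: AAAC ⇒ BB·BB·BB·A
    C ↦ A
    D ↦ A  (constrained at step 2)

A->BB, B->CD, C->A, D->A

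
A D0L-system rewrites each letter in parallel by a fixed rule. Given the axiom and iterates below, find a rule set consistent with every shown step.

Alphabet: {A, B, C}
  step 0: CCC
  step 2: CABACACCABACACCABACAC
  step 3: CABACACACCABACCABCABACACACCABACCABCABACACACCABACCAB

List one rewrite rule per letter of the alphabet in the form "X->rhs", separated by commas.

  step 2 ⇒ step 3: CABACACCABACACCABACAC ⇒ CAB·AC·AC·AC·CAB·AC·CAB·CAB·AC·AC·AC·CAB·AC·CAB·CAB·AC·AC·AC·CAB·AC·CAB
    A ↦ AC
    B ↦ AC
    C ↦ CAB

A->AC, B->AC, C->CAB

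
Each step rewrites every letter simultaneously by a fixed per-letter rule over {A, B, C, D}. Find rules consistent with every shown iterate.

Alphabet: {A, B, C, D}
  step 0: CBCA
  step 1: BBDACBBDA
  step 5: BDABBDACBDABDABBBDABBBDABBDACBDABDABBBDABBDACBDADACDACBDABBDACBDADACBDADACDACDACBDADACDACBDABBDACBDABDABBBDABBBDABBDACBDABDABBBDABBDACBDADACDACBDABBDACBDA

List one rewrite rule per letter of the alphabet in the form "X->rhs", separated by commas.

  step 0 ⇒ step 1: CBCA ⇒ BB·DAC·BB·DA
    A ↦ DA
    B ↦ DAC
    C ↦ BB
    D ↦ B  (constrained at step 1)

A->DA, B->DAC, C->BB, D->B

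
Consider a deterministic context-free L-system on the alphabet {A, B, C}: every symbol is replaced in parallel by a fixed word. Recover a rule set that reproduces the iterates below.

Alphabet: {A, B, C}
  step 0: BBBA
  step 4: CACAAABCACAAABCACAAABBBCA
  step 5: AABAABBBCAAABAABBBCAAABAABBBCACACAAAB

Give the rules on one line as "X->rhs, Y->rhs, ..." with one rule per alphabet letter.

  step 4 ⇒ step 5: CACAAABCACAAABCACAAABBBCA ⇒ AA·B·AA·B·B·B·CA·AA·B·AA·B·B·B·CA·AA·B·AA·B·B·B·CA·CA·CA·AA·B
    A ↦ B
    B ↦ CA
    C ↦ AA

A->B, B->CA, C->AA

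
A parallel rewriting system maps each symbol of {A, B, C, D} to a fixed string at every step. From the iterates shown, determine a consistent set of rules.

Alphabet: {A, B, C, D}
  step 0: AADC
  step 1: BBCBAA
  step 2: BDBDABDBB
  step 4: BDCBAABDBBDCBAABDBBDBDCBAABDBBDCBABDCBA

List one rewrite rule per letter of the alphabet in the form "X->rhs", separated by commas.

A->B, B->BD, C->A, D->CBA

  step 1 ⇒ step 2: BBCBAA ⇒ BD·BD·A·BD·B·B
    A ↦ B
    B ↦ BD
    C ↦ A
  step 0 ⇒ step 1: AADC ⇒ B·B·CBA·A
    D ↦ CBA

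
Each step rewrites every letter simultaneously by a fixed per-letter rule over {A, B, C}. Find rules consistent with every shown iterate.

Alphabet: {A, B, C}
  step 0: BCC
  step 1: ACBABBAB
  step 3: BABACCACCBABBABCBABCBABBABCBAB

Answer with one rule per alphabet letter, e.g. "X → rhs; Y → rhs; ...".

A->C, B->AC, C->BAB

  step 0 ⇒ step 1: BCC ⇒ AC·BAB·BAB
    B ↦ AC
    C ↦ BAB
    A ↦ C  (constrained at step 1)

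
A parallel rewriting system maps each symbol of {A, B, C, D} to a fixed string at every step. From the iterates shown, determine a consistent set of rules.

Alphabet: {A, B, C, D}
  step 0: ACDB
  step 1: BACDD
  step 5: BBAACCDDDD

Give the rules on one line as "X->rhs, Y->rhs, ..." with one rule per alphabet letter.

A->B, B->DD, C->A, D->C

  step 0 ⇒ step 1: ACDB ⇒ B·A·C·DD
    A ↦ B
    B ↦ DD
    C ↦ A
    D ↦ C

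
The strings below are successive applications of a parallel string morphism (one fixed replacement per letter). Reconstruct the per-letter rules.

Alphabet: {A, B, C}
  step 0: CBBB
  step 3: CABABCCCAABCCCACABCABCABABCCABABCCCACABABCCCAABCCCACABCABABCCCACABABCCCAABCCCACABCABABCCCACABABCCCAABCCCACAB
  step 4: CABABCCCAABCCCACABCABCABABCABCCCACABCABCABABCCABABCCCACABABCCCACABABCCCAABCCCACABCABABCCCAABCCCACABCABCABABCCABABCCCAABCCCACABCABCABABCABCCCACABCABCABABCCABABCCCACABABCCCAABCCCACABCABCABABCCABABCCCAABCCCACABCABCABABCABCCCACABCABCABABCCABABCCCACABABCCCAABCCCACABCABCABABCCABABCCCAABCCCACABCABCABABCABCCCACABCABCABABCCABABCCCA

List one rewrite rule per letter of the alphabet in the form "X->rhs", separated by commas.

A->ABC, B->CCA, C->CAB

  step 3 ⇒ step 4: CABABCCCAABCCCACABCABCABABCCABABCCCACABABCCCAABCCCACABCABABCCCACABABCCCAABCCCACABCABABCCCACABABCCCAABCCCACAB ⇒ CAB·ABC·CCA·ABC·CCA·CAB·CAB·CAB·ABC·ABC·CCA·CAB·CAB·CAB·ABC·CAB·ABC·CCA·CAB·ABC·CCA·CAB·ABC·CCA·ABC·CCA·CAB·CAB·ABC·CCA·ABC·CCA·CAB·CAB·CAB·ABC·CAB·ABC·CCA·ABC·CCA·CAB·CAB·CAB·ABC·ABC·CCA·CAB·CAB·CAB·ABC·CAB·ABC·CCA·CAB·ABC·CCA·ABC·CCA·CAB·CAB·CAB·ABC·CAB·ABC·CCA·ABC·CCA·CAB·CAB·CAB·ABC·ABC·CCA·CAB·CAB·CAB·ABC·CAB·ABC·CCA·CAB·ABC·CCA·ABC·CCA·CAB·CAB·CAB·ABC·CAB·ABC·CCA·ABC·CCA·CAB·CAB·CAB·ABC·ABC·CCA·CAB·CAB·CAB·ABC·CAB·ABC·CCA
    A ↦ ABC
    B ↦ CCA
    C ↦ CAB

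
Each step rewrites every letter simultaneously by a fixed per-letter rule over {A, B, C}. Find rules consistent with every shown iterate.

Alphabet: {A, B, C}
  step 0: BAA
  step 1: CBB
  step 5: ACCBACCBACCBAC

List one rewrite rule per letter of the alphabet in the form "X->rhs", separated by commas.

A->B, B->C, C->AC

  step 0 ⇒ step 1: BAA ⇒ C·B·B
    A ↦ B
    B ↦ C
    C ↦ AC  (constrained at step 1)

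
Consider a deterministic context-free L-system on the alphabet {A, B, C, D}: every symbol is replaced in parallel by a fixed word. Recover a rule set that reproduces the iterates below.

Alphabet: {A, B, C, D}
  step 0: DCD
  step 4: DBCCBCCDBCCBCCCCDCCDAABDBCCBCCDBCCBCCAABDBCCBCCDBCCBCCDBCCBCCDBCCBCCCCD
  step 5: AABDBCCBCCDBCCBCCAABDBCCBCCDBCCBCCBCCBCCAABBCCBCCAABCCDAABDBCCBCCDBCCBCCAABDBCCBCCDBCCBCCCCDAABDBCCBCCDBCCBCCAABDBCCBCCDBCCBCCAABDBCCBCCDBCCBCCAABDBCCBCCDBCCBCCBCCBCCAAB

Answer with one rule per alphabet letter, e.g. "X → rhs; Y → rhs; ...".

A->C, B->D, C->BCC, D->AAB

  step 4 ⇒ step 5: DBCCBCCDBCCBCCCCDCCDAABDBCCBCCDBCCBCCAABDBCCBCCDBCCBCCDBCCBCCDBCCBCCCCD ⇒ AAB·D·BCC·BCC·D·BCC·BCC·AAB·D·BCC·BCC·D·BCC·BCC·BCC·BCC·AAB·BCC·BCC·AAB·C·C·D·AAB·D·BCC·BCC·D·BCC·BCC·AAB·D·BCC·BCC·D·BCC·BCC·C·C·D·AAB·D·BCC·BCC·D·BCC·BCC·AAB·D·BCC·BCC·D·BCC·BCC·AAB·D·BCC·BCC·D·BCC·BCC·AAB·D·BCC·BCC·D·BCC·BCC·BCC·BCC·AAB
    A ↦ C
    B ↦ D
    C ↦ BCC
    D ↦ AAB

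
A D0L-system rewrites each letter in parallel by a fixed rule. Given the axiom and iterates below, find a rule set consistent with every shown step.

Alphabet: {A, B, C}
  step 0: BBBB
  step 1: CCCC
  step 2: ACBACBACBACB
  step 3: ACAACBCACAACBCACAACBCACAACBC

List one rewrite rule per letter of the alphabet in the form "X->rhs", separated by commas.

A->ACA, B->C, C->ACB

  step 2 ⇒ step 3: ACBACBACBACB ⇒ ACA·ACB·C·ACA·ACB·C·ACA·ACB·C·ACA·ACB·C
    A ↦ ACA
    B ↦ C
    C ↦ ACB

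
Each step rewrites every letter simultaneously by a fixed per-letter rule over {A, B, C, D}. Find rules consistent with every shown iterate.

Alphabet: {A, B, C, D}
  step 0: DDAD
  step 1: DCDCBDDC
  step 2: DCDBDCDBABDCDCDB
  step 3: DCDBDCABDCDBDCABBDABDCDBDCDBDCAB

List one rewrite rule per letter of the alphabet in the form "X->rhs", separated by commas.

A->BD, B->AB, C->DB, D->DC

  step 2 ⇒ step 3: DCDBDCDBABDCDCDB ⇒ DC·DB·DC·AB·DC·DB·DC·AB·BD·AB·DC·DB·DC·DB·DC·AB
    A ↦ BD
    B ↦ AB
    C ↦ DB
    D ↦ DC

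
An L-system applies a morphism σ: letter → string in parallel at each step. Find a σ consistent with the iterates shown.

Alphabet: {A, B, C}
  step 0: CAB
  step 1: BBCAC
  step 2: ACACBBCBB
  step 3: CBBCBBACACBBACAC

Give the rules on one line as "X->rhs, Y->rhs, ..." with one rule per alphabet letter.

  step 2 ⇒ step 3: ACACBBCBB ⇒ C·BB·C·BB·AC·AC·BB·AC·AC
    A ↦ C
    B ↦ AC
    C ↦ BB

A->C, B->AC, C->BB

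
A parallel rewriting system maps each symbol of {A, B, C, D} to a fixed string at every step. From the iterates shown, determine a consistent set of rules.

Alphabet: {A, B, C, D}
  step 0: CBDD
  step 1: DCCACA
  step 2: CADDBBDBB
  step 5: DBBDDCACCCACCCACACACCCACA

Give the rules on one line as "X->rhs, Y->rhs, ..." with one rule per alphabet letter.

A->BB, B->C, C->D, D->CA

  step 1 ⇒ step 2: DCCACA ⇒ CA·D·D·BB·D·BB
    A ↦ BB
    C ↦ D
    D ↦ CA
  step 0 ⇒ step 1: CBDD ⇒ D·C·CA·CA
    B ↦ C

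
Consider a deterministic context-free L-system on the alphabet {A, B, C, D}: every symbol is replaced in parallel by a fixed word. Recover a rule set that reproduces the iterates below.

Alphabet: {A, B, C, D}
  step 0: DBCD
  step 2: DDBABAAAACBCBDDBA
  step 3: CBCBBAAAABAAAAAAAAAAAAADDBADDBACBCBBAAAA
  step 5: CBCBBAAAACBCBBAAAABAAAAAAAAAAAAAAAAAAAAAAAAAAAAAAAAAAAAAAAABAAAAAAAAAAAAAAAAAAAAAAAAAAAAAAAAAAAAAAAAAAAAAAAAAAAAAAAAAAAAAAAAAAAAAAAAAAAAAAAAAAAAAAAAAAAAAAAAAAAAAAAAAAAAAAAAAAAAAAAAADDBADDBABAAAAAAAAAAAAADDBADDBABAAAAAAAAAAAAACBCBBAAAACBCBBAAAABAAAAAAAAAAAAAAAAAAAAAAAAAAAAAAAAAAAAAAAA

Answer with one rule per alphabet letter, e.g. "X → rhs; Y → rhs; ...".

  step 2 ⇒ step 3: DDBABAAAACBCBDDBA ⇒ CB·CB·BA·AAA·BA·AAA·AAA·AAA·AAA·DD·BA·DD·BA·CB·CB·BA·AAA
    A ↦ AAA
    B ↦ BA
    C ↦ DD
    D ↦ CB

A->AAA, B->BA, C->DD, D->CB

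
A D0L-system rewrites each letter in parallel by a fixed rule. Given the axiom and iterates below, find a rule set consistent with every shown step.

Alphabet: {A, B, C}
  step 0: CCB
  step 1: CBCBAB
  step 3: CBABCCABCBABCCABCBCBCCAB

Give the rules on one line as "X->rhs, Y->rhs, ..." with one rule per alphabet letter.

  step 0 ⇒ step 1: CCB ⇒ CB·CB·AB
    B ↦ AB
    C ↦ CB
    A ↦ CC  (constrained at step 1)

A->CC, B->AB, C->CB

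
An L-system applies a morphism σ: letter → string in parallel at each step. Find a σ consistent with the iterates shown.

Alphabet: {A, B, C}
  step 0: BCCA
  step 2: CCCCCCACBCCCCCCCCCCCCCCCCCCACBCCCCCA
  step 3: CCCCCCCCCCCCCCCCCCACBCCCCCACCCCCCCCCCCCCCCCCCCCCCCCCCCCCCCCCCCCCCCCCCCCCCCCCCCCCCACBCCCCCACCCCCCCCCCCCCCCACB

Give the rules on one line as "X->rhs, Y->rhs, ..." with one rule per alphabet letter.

A->ACB, B->CCA, C->CCC

  step 2 ⇒ step 3: CCCCCCACBCCCCCCCCCCCCCCCCCCACBCCCCCA ⇒ CCC·CCC·CCC·CCC·CCC·CCC·ACB·CCC·CCA·CCC·CCC·CCC·CCC·CCC·CCC·CCC·CCC·CCC·CCC·CCC·CCC·CCC·CCC·CCC·CCC·CCC·CCC·ACB·CCC·CCA·CCC·CCC·CCC·CCC·CCC·ACB
    A ↦ ACB
    B ↦ CCA
    C ↦ CCC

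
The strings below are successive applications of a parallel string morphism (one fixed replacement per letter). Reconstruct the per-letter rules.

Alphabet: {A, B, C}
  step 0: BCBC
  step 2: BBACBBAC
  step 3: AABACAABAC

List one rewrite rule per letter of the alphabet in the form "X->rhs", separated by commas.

  step 2 ⇒ step 3: BBACBBAC ⇒ A·A·B·AC·A·A·B·AC
    A ↦ B
    B ↦ A
    C ↦ AC

A->B, B->A, C->AC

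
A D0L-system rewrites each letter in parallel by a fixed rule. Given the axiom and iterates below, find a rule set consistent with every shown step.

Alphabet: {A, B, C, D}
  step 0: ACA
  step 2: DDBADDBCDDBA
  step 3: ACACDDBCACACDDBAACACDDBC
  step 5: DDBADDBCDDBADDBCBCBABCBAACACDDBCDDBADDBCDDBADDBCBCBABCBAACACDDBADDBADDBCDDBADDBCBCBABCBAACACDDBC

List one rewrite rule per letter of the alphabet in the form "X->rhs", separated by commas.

A->BC, B->DD, C->BA, D->AC

  step 2 ⇒ step 3: DDBADDBCDDBA ⇒ AC·AC·DD·BC·AC·AC·DD·BA·AC·AC·DD·BC
    A ↦ BC
    B ↦ DD
    C ↦ BA
    D ↦ AC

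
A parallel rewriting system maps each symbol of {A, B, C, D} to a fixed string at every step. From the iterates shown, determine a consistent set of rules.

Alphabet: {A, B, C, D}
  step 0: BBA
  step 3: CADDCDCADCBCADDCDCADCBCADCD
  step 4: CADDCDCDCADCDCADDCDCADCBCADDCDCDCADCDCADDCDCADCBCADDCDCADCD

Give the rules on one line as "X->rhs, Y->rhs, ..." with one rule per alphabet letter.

  step 3 ⇒ step 4: CADDCDCADCBCADDCDCADCBCADCD ⇒ CAD·D·CD·CD·CAD·CD·CAD·D·CD·CAD·CB·CAD·D·CD·CD·CAD·CD·CAD·D·CD·CAD·CB·CAD·D·CD·CAD·CD
    A ↦ D
    B ↦ CB
    C ↦ CAD
    D ↦ CD

A->D, B->CB, C->CAD, D->CD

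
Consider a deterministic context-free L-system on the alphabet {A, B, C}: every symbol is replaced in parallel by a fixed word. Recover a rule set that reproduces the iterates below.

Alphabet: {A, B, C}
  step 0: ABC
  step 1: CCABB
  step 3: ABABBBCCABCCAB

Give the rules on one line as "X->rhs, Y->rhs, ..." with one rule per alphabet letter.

A->CC, B->AB, C->B

  step 0 ⇒ step 1: ABC ⇒ CC·AB·B
    A ↦ CC
    B ↦ AB
    C ↦ B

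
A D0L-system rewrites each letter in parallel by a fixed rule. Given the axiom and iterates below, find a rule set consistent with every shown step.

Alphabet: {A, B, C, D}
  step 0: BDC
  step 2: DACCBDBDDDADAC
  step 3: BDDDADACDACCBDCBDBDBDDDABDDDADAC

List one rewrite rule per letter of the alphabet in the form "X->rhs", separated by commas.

A->DDA, B->C, C->DAC, D->BD

  step 2 ⇒ step 3: DACCBDBDDDADAC ⇒ BD·DDA·DAC·DAC·C·BD·C·BD·BD·BD·DDA·BD·DDA·DAC
    A ↦ DDA
    B ↦ C
    C ↦ DAC
    D ↦ BD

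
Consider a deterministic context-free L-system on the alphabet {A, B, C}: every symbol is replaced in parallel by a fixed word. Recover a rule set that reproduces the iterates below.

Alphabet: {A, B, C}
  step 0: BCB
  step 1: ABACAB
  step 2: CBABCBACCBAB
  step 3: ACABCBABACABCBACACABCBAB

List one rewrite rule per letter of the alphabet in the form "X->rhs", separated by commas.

  step 2 ⇒ step 3: CBABCBACCBAB ⇒ AC·AB·CB·AB·AC·AB·CB·AC·AC·AB·CB·AB
    A ↦ CB
    B ↦ AB
    C ↦ AC

A->CB, B->AB, C->AC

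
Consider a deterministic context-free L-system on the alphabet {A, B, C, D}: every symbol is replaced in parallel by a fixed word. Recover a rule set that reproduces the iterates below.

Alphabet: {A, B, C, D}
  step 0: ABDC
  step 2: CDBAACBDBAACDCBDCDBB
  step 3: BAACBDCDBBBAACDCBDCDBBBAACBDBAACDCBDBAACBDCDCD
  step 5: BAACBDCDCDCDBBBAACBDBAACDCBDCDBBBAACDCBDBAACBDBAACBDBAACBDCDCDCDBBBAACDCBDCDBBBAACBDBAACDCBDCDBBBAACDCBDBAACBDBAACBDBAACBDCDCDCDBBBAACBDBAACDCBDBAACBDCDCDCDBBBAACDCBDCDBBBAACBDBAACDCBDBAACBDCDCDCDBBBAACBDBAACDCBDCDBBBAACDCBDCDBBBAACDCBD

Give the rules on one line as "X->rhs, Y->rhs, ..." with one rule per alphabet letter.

A->B, B->CD, C->BAA, D->CBD

  step 2 ⇒ step 3: CDBAACBDBAACDCBDCDBB ⇒ BAA·CBD·CD·B·B·BAA·CD·CBD·CD·B·B·BAA·CBD·BAA·CD·CBD·BAA·CBD·CD·CD
    A ↦ B
    B ↦ CD
    C ↦ BAA
    D ↦ CBD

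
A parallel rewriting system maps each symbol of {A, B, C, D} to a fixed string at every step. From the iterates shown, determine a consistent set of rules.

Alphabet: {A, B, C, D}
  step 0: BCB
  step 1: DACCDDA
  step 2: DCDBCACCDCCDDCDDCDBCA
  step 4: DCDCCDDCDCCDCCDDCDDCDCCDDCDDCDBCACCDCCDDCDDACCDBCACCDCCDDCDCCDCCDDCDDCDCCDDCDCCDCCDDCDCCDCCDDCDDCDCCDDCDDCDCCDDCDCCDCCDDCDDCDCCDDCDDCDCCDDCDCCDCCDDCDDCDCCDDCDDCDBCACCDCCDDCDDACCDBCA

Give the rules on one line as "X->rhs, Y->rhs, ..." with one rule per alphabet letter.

A->BCA, B->DA, C->CCD, D->DCD

  step 1 ⇒ step 2: DACCDDA ⇒ DCD·BCA·CCD·CCD·DCD·DCD·BCA
    A ↦ BCA
    C ↦ CCD
    D ↦ DCD
  step 0 ⇒ step 1: BCB ⇒ DA·CCD·DA
    B ↦ DA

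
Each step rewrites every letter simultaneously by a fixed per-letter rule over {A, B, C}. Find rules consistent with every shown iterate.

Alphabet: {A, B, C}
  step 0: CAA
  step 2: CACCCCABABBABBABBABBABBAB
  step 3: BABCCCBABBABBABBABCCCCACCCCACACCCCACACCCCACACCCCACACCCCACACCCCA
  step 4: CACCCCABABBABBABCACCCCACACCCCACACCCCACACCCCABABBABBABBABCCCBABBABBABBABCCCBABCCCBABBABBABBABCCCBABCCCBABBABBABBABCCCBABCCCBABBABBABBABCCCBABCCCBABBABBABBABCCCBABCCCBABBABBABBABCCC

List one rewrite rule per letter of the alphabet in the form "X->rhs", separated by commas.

  step 3 ⇒ step 4: BABCCCBABBABBABBABCCCCACCCCACACCCCACACCCCACACCCCACACCCCACACCCCA ⇒ CA·CCC·CA·BAB·BAB·BAB·CA·CCC·CA·CA·CCC·CA·CA·CCC·CA·CA·CCC·CA·BAB·BAB·BAB·BAB·CCC·BAB·BAB·BAB·BAB·CCC·BAB·CCC·BAB·BAB·BAB·BAB·CCC·BAB·CCC·BAB·BAB·BAB·BAB·CCC·BAB·CCC·BAB·BAB·BAB·BAB·CCC·BAB·CCC·BAB·BAB·BAB·BAB·CCC·BAB·CCC·BAB·BAB·BAB·BAB·CCC
    A ↦ CCC
    B ↦ CA
    C ↦ BAB

A->CCC, B->CA, C->BAB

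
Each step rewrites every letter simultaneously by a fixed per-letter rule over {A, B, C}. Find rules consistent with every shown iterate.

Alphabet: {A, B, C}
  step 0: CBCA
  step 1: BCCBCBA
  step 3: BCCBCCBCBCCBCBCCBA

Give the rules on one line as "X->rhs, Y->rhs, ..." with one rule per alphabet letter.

A->BA, B->C, C->BC

  step 0 ⇒ step 1: CBCA ⇒ BC·C·BC·BA
    A ↦ BA
    B ↦ C
    C ↦ BC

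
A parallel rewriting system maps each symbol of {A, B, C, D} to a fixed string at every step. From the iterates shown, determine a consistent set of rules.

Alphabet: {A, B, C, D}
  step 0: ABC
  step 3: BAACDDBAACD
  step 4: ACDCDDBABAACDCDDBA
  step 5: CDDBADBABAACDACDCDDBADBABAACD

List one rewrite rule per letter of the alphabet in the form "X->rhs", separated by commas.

A->CD, B->A, C->D, D->BA

  step 4 ⇒ step 5: ACDCDDBABAACDCDDBA ⇒ CD·D·BA·D·BA·BA·A·CD·A·CD·CD·D·BA·D·BA·BA·A·CD
    A ↦ CD
    B ↦ A
    C ↦ D
    D ↦ BA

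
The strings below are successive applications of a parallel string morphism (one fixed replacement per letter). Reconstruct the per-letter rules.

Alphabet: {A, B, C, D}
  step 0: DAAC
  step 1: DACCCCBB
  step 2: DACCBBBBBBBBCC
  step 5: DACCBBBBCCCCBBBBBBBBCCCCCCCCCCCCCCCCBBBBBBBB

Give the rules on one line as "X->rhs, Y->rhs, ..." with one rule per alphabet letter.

A->CC, B->C, C->BB, D->DA

  step 1 ⇒ step 2: DACCCCBB ⇒ DA·CC·BB·BB·BB·BB·C·C
    A ↦ CC
    B ↦ C
    C ↦ BB
    D ↦ DA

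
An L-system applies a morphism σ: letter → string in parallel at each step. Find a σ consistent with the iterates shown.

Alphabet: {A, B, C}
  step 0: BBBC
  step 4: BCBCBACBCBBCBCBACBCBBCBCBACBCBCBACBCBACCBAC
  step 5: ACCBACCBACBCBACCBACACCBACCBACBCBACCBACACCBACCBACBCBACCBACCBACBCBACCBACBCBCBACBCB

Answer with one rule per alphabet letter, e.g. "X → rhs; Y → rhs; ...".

A->B, B->AC, C->CB

  step 4 ⇒ step 5: BCBCBACBCBBCBCBACBCBBCBCBACBCBCBACBCBACCBAC ⇒ AC·CB·AC·CB·AC·B·CB·AC·CB·AC·AC·CB·AC·CB·AC·B·CB·AC·CB·AC·AC·CB·AC·CB·AC·B·CB·AC·CB·AC·CB·AC·B·CB·AC·CB·AC·B·CB·CB·AC·B·CB
    A ↦ B
    B ↦ AC
    C ↦ CB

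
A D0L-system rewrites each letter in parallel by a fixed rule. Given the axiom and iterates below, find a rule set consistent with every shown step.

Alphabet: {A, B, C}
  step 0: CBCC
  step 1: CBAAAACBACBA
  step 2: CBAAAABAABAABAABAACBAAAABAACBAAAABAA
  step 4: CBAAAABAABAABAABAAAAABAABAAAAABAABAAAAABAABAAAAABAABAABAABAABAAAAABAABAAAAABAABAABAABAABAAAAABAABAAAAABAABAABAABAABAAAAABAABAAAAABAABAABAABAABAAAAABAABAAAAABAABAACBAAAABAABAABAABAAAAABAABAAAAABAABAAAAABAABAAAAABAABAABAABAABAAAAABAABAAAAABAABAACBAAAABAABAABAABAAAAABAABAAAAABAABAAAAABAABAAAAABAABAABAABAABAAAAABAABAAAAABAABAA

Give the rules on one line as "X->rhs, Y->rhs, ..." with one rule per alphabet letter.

A->BAA, B->AAA, C->CBA

  step 1 ⇒ step 2: CBAAAACBACBA ⇒ CBA·AAA·BAA·BAA·BAA·BAA·CBA·AAA·BAA·CBA·AAA·BAA
    A ↦ BAA
    B ↦ AAA
    C ↦ CBA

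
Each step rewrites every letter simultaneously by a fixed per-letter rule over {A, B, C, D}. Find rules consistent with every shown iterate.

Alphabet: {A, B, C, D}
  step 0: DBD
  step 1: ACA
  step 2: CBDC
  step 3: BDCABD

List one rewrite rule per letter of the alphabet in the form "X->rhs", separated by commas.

  step 2 ⇒ step 3: CBDC ⇒ BD·C·A·BD
    B ↦ C
    C ↦ BD
    D ↦ A
  step 1 ⇒ step 2: ACA ⇒ C·BD·C
    A ↦ C

A->C, B->C, C->BD, D->A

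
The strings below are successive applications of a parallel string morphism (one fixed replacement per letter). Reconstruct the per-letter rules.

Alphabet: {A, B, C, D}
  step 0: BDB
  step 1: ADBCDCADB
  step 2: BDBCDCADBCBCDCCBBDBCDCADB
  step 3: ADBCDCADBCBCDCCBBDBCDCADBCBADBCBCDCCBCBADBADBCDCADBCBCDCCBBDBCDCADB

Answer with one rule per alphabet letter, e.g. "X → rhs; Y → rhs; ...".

  step 2 ⇒ step 3: BDBCDCADBCBCDCCBBDBCDCADB ⇒ ADB·CDC·ADB·CB·CDC·CB·BDB·CDC·ADB·CB·ADB·CB·CDC·CB·CB·ADB·ADB·CDC·ADB·CB·CDC·CB·BDB·CDC·ADB
    A ↦ BDB
    B ↦ ADB
    C ↦ CB
    D ↦ CDC

A->BDB, B->ADB, C->CB, D->CDC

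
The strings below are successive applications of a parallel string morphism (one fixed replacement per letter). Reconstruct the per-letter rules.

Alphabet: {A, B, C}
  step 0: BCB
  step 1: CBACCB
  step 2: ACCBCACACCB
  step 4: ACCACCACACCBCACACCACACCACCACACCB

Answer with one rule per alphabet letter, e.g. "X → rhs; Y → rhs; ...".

  step 1 ⇒ step 2: CBACCB ⇒ AC·CB·C·AC·AC·CB
    A ↦ C
    B ↦ CB
    C ↦ AC

A->C, B->CB, C->AC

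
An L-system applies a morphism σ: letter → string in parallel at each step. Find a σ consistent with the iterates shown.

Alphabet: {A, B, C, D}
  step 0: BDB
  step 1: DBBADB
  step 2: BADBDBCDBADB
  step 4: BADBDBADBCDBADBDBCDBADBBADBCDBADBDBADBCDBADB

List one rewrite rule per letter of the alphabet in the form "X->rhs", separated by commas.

  step 1 ⇒ step 2: DBBADB ⇒ BA·DB·DB·CD·BA·DB
    A ↦ CD
    B ↦ DB
    D ↦ BA
    C ↦ D  (constrained at step 2)

A->CD, B->DB, C->D, D->BA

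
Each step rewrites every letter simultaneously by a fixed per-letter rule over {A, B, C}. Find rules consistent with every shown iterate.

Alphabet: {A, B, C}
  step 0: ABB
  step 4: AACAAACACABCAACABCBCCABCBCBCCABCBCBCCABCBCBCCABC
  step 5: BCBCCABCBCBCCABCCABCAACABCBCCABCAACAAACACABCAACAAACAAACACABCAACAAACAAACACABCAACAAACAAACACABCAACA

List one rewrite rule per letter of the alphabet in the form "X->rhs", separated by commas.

A->BC, B->AA, C->CA

  step 4 ⇒ step 5: AACAAACACABCAACABCBCCABCBCBCCABCBCBCCABCBCBCCABC ⇒ BC·BC·CA·BC·BC·BC·CA·BC·CA·BC·AA·CA·BC·BC·CA·BC·AA·CA·AA·CA·CA·BC·AA·CA·AA·CA·AA·CA·CA·BC·AA·CA·AA·CA·AA·CA·CA·BC·AA·CA·AA·CA·AA·CA·CA·BC·AA·CA
    A ↦ BC
    B ↦ AA
    C ↦ CA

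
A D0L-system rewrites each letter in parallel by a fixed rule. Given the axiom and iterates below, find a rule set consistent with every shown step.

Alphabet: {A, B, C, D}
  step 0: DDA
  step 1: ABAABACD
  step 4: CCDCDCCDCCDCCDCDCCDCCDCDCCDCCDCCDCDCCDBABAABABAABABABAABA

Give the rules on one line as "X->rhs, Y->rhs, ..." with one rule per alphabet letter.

  step 0 ⇒ step 1: DDA ⇒ ABA·ABA·CD
    A ↦ CD
    D ↦ ABA
    B ↦ C  (constrained at step 1)
    C ↦ BA  (constrained at step 1)

A->CD, B->C, C->BA, D->ABA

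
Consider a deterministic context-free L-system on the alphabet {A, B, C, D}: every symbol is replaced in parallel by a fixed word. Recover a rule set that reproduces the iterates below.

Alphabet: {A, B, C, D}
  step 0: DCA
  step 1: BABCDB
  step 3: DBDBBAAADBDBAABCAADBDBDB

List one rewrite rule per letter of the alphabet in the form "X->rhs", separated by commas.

A->DB, B->AA, C->BC, D->BA

  step 0 ⇒ step 1: DCA ⇒ BA·BC·DB
    A ↦ DB
    C ↦ BC
    D ↦ BA
    B ↦ AA  (constrained at step 1)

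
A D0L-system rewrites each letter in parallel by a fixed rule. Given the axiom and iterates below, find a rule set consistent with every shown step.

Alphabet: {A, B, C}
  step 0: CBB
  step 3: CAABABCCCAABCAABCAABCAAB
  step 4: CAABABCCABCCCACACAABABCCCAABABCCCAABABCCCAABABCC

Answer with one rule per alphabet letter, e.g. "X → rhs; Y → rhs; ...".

  step 3 ⇒ step 4: CAABABCCCAABCAABCAABCAAB ⇒ CA·AB·AB·CC·AB·CC·CA·CA·CA·AB·AB·CC·CA·AB·AB·CC·CA·AB·AB·CC·CA·AB·AB·CC
    A ↦ AB
    B ↦ CC
    C ↦ CA

A->AB, B->CC, C->CA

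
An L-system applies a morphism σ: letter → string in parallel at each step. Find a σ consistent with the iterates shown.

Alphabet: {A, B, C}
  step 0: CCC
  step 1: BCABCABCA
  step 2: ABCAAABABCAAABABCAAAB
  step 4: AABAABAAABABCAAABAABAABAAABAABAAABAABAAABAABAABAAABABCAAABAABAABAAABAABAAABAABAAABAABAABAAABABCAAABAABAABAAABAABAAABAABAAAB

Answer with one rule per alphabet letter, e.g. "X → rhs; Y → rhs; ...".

  step 1 ⇒ step 2: BCABCABCA ⇒ A·BCA·AAB·A·BCA·AAB·A·BCA·AAB
    A ↦ AAB
    B ↦ A
    C ↦ BCA

A->AAB, B->A, C->BCA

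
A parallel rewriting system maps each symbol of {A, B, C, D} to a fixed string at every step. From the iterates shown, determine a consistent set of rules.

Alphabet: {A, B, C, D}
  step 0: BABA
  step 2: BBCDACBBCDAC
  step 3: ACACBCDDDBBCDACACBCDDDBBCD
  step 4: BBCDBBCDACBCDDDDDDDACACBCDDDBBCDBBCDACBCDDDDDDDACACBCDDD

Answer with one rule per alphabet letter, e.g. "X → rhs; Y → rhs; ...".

  step 3 ⇒ step 4: ACACBCDDDBBCDACACBCDDDBBCD ⇒ B·BCD·B·BCD·AC·BCD·DD·DD·DD·AC·AC·BCD·DD·B·BCD·B·BCD·AC·BCD·DD·DD·DD·AC·AC·BCD·DD
    A ↦ B
    B ↦ AC
    C ↦ BCD
    D ↦ DD

A->B, B->AC, C->BCD, D->DD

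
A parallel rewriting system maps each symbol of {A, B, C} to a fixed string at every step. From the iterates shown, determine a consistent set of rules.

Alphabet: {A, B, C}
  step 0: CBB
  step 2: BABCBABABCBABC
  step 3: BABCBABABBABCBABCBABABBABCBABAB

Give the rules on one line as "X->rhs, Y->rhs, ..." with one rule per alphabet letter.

  step 2 ⇒ step 3: BABCBABABCBABC ⇒ BA·BC·BA·BAB·BA·BC·BA·BC·BA·BAB·BA·BC·BA·BAB
    A ↦ BC
    B ↦ BA
    C ↦ BAB

A->BC, B->BA, C->BAB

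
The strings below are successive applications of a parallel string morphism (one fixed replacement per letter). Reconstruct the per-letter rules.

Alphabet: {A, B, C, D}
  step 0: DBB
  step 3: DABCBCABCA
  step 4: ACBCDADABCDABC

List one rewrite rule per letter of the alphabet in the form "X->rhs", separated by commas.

A->BC, B->D, C->A, D->AC

  step 3 ⇒ step 4: DABCBCABCA ⇒ AC·BC·D·A·D·A·BC·D·A·BC
    A ↦ BC
    B ↦ D
    C ↦ A
    D ↦ AC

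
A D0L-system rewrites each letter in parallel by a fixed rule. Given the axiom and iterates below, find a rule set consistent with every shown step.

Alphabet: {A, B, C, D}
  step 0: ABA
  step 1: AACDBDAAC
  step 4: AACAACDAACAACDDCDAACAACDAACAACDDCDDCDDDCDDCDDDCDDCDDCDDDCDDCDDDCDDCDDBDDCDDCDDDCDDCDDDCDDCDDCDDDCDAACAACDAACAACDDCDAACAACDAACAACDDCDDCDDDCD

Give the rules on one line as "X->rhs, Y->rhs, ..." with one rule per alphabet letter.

  step 0 ⇒ step 1: ABA ⇒ AAC·DBD·AAC
    A ↦ AAC
    B ↦ DBD
    C ↦ D  (constrained at step 1)
    D ↦ DCD  (constrained at step 1)

A->AAC, B->DBD, C->D, D->DCD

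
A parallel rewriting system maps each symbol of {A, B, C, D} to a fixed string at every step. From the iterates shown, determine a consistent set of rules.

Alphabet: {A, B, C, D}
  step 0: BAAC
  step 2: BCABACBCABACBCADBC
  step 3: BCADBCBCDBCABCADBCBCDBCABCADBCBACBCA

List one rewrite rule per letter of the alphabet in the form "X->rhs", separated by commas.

A->DBC, B->BC, C->A, D->BAC

  step 2 ⇒ step 3: BCABACBCABACBCADBC ⇒ BC·A·DBC·BC·DBC·A·BC·A·DBC·BC·DBC·A·BC·A·DBC·BAC·BC·A
    A ↦ DBC
    B ↦ BC
    C ↦ A
    D ↦ BAC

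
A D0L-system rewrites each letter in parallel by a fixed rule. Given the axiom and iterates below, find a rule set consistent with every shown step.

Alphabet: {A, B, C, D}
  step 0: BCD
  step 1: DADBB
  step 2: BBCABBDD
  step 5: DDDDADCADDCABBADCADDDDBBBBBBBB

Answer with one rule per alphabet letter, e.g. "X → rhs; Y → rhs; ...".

  step 1 ⇒ step 2: DADBB ⇒ BB·CA·BB·D·D
    A ↦ CA
    B ↦ D
    D ↦ BB
  step 0 ⇒ step 1: BCD ⇒ D·AD·BB
    C ↦ AD

A->CA, B->D, C->AD, D->BB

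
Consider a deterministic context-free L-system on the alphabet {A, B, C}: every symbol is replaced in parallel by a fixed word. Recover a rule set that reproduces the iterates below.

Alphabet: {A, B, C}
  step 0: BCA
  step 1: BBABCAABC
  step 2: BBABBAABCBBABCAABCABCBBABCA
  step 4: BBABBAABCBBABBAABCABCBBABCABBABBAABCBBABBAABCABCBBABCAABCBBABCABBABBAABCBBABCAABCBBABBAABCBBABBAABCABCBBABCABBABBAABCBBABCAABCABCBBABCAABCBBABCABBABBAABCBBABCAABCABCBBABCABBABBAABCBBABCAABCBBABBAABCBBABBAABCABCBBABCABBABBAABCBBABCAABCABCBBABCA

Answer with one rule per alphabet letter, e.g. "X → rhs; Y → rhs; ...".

A->ABC, B->BBA, C->BCA

  step 1 ⇒ step 2: BBABCAABC ⇒ BBA·BBA·ABC·BBA·BCA·ABC·ABC·BBA·BCA
    A ↦ ABC
    B ↦ BBA
    C ↦ BCA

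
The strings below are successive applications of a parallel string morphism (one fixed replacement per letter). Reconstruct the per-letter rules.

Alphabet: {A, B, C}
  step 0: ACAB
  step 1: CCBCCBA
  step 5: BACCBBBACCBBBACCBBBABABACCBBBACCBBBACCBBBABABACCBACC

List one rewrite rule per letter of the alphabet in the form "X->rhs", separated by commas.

A->CC, B->BA, C->B

  step 0 ⇒ step 1: ACAB ⇒ CC·B·CC·BA
    A ↦ CC
    B ↦ BA
    C ↦ B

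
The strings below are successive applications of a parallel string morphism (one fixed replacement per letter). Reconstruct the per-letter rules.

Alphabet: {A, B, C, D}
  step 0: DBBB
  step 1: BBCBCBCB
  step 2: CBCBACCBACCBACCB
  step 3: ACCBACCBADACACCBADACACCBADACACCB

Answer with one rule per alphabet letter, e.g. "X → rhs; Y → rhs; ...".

A->AD, B->CB, C->AC, D->BB

  step 2 ⇒ step 3: CBCBACCBACCBACCB ⇒ AC·CB·AC·CB·AD·AC·AC·CB·AD·AC·AC·CB·AD·AC·AC·CB
    A ↦ AD
    B ↦ CB
    C ↦ AC
  step 0 ⇒ step 1: DBBB ⇒ BB·CB·CB·CB
    D ↦ BB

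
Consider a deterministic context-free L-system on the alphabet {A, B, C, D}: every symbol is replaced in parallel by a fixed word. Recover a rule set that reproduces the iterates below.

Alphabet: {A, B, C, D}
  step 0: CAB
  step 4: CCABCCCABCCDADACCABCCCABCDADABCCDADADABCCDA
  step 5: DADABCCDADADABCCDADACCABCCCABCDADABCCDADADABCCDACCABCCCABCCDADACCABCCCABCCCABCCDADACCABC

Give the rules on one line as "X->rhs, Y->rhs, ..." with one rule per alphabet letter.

  step 4 ⇒ step 5: CCABCCCABCCDADACCABCCCABCDADABCCDADADABCCDA ⇒ DA·DA·BC·C·DA·DA·DA·BC·C·DA·DA·CCA·BC·CCA·BC·DA·DA·BC·C·DA·DA·DA·BC·C·DA·CCA·BC·CCA·BC·C·DA·DA·CCA·BC·CCA·BC·CCA·BC·C·DA·DA·CCA·BC
    A ↦ BC
    B ↦ C
    C ↦ DA
    D ↦ CCA

A->BC, B->C, C->DA, D->CCA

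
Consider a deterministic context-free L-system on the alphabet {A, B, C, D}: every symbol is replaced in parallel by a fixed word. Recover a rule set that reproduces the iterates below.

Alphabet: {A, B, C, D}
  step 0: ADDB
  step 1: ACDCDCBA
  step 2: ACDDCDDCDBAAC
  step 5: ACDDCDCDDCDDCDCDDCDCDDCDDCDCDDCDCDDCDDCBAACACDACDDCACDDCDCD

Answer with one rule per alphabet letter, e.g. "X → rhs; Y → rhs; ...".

  step 1 ⇒ step 2: ACDCDCBA ⇒ AC·D·DC·D·DC·D·BA·AC
    A ↦ AC
    B ↦ BA
    C ↦ D
    D ↦ DC

A->AC, B->BA, C->D, D->DC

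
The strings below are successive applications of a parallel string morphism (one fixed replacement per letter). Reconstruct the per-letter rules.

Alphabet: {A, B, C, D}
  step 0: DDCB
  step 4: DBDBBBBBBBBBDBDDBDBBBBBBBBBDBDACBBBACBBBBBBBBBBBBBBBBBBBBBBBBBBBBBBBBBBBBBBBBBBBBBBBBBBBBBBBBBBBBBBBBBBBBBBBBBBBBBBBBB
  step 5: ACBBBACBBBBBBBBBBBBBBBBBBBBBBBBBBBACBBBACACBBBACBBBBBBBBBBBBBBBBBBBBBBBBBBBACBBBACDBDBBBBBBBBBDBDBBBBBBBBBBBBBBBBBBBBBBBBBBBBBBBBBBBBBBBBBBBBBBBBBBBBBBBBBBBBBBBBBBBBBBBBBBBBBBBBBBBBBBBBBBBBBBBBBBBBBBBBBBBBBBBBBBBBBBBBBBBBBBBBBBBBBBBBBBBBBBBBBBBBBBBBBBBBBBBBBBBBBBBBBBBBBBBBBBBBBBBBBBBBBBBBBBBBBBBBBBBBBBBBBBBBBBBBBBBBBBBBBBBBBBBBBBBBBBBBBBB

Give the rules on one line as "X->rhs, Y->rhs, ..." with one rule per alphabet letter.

  step 4 ⇒ step 5: DBDBBBBBBBBBDBDDBDBBBBBBBBBDBDACBBBACBBBBBBBBBBBBBBBBBBBBBBBBBBBBBBBBBBBBBBBBBBBBBBBBBBBBBBBBBBBBBBBBBBBBBBBBBBBBBBBBB ⇒ AC·BBB·AC·BBB·BBB·BBB·BBB·BBB·BBB·BBB·BBB·BBB·AC·BBB·AC·AC·BBB·AC·BBB·BBB·BBB·BBB·BBB·BBB·BBB·BBB·BBB·AC·BBB·AC·DB·D·BBB·BBB·BBB·DB·D·BBB·BBB·BBB·BBB·BBB·BBB·BBB·BBB·BBB·BBB·BBB·BBB·BBB·BBB·BBB·BBB·BBB·BBB·BBB·BBB·BBB·BBB·BBB·BBB·BBB·BBB·BBB·BBB·BBB·BBB·BBB·BBB·BBB·BBB·BBB·BBB·BBB·BBB·BBB·BBB·BBB·BBB·BBB·BBB·BBB·BBB·BBB·BBB·BBB·BBB·BBB·BBB·BBB·BBB·BBB·BBB·BBB·BBB·BBB·BBB·BBB·BBB·BBB·BBB·BBB·BBB·BBB·BBB·BBB·BBB·BBB·BBB·BBB·BBB·BBB·BBB·BBB·BBB·BBB·BBB·BBB
    A ↦ DB
    B ↦ BBB
    C ↦ D
    D ↦ AC

A->DB, B->BBB, C->D, D->AC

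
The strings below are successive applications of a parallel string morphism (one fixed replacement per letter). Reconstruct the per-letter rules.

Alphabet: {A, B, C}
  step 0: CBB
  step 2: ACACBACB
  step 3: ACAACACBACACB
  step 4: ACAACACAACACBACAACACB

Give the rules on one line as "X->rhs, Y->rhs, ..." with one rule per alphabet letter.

  step 3 ⇒ step 4: ACAACACBACACB ⇒ AC·A·AC·AC·A·AC·A·CB·AC·A·AC·A·CB
    A ↦ AC
    B ↦ CB
    C ↦ A

A->AC, B->CB, C->A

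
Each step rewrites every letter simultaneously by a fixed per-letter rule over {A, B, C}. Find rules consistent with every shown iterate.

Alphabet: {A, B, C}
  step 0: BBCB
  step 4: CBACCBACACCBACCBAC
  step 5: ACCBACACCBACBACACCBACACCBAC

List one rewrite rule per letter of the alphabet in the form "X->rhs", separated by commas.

  step 4 ⇒ step 5: CBACCBACACCBACCBAC ⇒ AC·C·B·AC·AC·C·B·AC·B·AC·AC·C·B·AC·AC·C·B·AC
    A ↦ B
    B ↦ C
    C ↦ AC

A->B, B->C, C->AC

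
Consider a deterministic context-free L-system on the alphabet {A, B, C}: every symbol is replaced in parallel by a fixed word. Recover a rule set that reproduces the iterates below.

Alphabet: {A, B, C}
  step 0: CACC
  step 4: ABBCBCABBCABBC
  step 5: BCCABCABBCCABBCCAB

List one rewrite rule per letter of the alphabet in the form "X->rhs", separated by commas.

A->B, B->C, C->AB

  step 4 ⇒ step 5: ABBCBCABBCABBC ⇒ B·C·C·AB·C·AB·B·C·C·AB·B·C·C·AB
    A ↦ B
    B ↦ C
    C ↦ AB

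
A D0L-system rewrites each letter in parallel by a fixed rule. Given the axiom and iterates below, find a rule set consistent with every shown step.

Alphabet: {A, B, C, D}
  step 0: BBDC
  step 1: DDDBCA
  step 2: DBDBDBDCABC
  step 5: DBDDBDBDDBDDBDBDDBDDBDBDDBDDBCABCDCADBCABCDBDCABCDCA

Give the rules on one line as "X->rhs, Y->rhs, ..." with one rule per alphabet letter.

  step 1 ⇒ step 2: DDDBCA ⇒ DB·DB·DB·D·CA·BC
    A ↦ BC
    B ↦ D
    C ↦ CA
    D ↦ DB

A->BC, B->D, C->CA, D->DB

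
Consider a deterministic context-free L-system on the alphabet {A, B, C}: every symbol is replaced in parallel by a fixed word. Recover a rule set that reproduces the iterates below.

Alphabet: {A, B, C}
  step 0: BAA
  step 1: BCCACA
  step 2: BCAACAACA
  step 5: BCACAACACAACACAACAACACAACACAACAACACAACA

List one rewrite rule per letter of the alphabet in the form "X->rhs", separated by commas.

A->CA, B->BC, C->A

  step 1 ⇒ step 2: BCCACA ⇒ BC·A·A·CA·A·CA
    A ↦ CA
    B ↦ BC
    C ↦ A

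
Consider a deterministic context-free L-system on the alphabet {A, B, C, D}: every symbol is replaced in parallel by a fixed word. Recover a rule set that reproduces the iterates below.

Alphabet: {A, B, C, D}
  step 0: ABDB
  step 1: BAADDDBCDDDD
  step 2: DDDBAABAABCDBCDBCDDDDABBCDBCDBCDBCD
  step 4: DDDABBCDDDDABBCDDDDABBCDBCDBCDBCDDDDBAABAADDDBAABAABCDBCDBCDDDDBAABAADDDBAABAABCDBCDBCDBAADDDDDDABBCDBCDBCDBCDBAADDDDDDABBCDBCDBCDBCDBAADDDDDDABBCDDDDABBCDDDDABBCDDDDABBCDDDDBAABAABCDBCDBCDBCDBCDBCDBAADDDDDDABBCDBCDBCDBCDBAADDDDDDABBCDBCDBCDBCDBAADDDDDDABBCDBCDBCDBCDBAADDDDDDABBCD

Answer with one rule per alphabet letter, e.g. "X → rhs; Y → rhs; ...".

  step 1 ⇒ step 2: BAADDDBCDDDD ⇒ DDD·BAA·BAA·BCD·BCD·BCD·DDD·AB·BCD·BCD·BCD·BCD
    A ↦ BAA
    B ↦ DDD
    C ↦ AB
    D ↦ BCD

A->BAA, B->DDD, C->AB, D->BCD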